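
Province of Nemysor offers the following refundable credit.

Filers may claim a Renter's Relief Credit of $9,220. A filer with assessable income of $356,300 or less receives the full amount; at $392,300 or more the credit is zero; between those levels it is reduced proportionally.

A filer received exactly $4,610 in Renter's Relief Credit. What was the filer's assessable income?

$4,610 is 4,610/9,220 of the full $9,220, so 4,610/9,220 of the $36,000 range has been used: income = $356,300 + $36,000 × 4,610/9,220 = $374,300.

$374,300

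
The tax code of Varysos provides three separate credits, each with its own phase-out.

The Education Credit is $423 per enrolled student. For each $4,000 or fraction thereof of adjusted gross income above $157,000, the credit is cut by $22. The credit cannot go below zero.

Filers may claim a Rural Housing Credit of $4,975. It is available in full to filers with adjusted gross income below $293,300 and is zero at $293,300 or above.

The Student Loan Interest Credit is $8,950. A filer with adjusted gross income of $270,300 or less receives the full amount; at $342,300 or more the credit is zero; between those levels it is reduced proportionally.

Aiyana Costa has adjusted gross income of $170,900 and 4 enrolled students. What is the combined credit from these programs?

$15,529

Education Credit: base = 4 × $423 = $1,692. income exceeds $157,000 by $13,900, which is 4 full-or-partial $4,000 increments; reduction = 4 × $22 = $88, leaving $1,604.
Rural Housing Credit: $170,900 is below the $293,300 cutoff, so the full $4,975 applies.
Student Loan Interest Credit: $170,900 is at or below the $270,300 threshold, so the full $8,950 applies.
Total: $1,604 + $4,975 + $8,950 = $15,529.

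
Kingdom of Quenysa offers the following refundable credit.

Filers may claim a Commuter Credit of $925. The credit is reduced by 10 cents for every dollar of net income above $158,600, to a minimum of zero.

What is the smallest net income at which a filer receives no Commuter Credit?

The credit falls by 10% of each dollar above $158,600, so it reaches zero when the excess is $925 / 10% = $9,250: income = $158,600 + $9,250 = $167,850.

$167,850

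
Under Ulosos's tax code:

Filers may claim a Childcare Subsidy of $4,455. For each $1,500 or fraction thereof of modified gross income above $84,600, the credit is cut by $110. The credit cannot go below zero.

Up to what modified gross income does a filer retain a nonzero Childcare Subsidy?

$144,600

After 40 increments the reduction is 40 × $110 = $4,400, leaving $55; one more increment wipes it out. Increment 40 ends at excess 40 × $1,500 = $60,000, so the highest qualifying income is $84,600 + $60,000 = $144,600.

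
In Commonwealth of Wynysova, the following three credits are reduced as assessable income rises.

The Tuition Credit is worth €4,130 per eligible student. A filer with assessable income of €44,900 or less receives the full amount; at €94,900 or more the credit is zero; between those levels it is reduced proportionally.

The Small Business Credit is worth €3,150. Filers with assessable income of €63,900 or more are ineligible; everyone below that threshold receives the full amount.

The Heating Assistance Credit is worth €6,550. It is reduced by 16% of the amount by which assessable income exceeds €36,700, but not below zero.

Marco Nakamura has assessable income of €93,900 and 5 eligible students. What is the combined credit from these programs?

€413

Tuition Credit: base = 5 × €4,130 = €20,650. €93,900 is €49,000 into a €50,000 phase-out range, leaving 1,000/50,000 of the credit: €20,650 × 1,000/50,000 = €413.
Small Business Credit: €93,900 meets or exceeds the €63,900 cutoff, so the credit is €0.
Heating Assistance Credit: 16% of the €57,200 excess over €36,700 is €9,152 ≥ base, so the credit is €0.
Total: €413 + €0 + €0 = €413.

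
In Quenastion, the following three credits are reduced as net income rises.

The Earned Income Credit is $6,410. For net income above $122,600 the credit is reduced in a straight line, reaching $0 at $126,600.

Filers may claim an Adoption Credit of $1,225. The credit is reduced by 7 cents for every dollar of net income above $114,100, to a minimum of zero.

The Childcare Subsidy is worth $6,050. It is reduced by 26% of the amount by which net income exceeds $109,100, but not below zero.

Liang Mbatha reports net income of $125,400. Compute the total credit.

$4,169

Earned Income Credit: $125,400 is $2,800 into a $4,000 phase-out range, leaving 1,200/4,000 of the credit: $6,410 × 1,200/4,000 = $1,923.
Adoption Credit: 7% of the $11,300 excess over $114,100 is $791; credit = $1,225 − $791 = $434.
Childcare Subsidy: 26% of the $16,300 excess over $109,100 is $4,238; credit = $6,050 − $4,238 = $1,812.
Total: $1,923 + $434 + $1,812 = $4,169.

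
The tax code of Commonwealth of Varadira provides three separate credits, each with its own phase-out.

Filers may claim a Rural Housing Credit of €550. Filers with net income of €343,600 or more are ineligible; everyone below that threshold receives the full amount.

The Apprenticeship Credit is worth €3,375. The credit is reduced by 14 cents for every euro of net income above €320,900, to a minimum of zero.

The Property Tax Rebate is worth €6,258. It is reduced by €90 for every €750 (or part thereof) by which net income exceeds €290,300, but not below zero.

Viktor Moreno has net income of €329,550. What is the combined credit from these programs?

€4,202

Rural Housing Credit: €329,550 is below the €343,600 cutoff, so the full €550 applies.
Apprenticeship Credit: 14% of the €8,650 excess over €320,900 is €1,211; credit = €3,375 − €1,211 = €2,164.
Property Tax Rebate: income exceeds €290,300 by €39,250, which is 53 full-or-partial €750 increments; reduction = 53 × €90 = €4,770, leaving €1,488.
Total: €550 + €2,164 + €1,488 = €4,202.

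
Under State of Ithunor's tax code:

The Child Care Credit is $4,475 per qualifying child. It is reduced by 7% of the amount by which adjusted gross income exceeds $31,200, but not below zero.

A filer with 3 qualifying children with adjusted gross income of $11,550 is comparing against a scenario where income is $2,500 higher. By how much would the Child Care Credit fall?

At $11,550 — base = 3 × $4,475 = $13,425. $11,550 is at or below the $31,200 threshold, so the full $13,425 applies.
At $14,050 — base = 3 × $4,475 = $13,425. $14,050 is at or below the $31,200 threshold, so the full $13,425 applies.
Lost: $13,425 − $13,425 = $0.

$0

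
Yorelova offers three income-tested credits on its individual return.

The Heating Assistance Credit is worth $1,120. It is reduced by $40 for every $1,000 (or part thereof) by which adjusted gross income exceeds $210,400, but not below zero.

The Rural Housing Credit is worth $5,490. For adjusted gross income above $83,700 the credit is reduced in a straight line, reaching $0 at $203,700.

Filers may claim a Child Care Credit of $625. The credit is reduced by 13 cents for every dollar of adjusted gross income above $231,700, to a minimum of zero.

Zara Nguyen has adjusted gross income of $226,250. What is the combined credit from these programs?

Heating Assistance Credit: income exceeds $210,400 by $15,850, which is 16 full-or-partial $1,000 increments; reduction = 16 × $40 = $640, leaving $480.
Rural Housing Credit: $226,250 is at or above $203,700, so the credit is $0.
Child Care Credit: $226,250 is at or below the $231,700 threshold, so the full $625 applies.
Total: $480 + $0 + $625 = $1,105.

$1,105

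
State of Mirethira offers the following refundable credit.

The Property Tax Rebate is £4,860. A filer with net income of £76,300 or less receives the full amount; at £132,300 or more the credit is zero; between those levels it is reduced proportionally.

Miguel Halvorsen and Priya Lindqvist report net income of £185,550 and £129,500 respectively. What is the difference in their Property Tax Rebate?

Miguel (£185,550): Property Tax Rebate: £185,550 is at or above £132,300, so the credit is £0.
Priya (£129,500): Property Tax Rebate: £129,500 is £53,200 into a £56,000 phase-out range, leaving 2,800/56,000 of the credit: £4,860 × 2,800/56,000 = £243.
Difference: |£0 − £243| = £243.

£243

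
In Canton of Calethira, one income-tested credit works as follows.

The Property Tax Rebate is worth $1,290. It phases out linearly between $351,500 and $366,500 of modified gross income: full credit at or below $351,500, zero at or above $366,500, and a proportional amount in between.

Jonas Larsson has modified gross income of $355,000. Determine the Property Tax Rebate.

$989

Property Tax Rebate: $355,000 is $3,500 into a $15,000 phase-out range, leaving 11,500/15,000 of the credit: $1,290 × 11,500/15,000 = $989.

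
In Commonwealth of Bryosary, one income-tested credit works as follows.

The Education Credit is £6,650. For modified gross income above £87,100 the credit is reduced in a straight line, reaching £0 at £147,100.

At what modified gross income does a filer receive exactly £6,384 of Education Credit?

£6,384 is 6,384/6,650 of the full £6,650, so 266/6,650 of the £60,000 range has been used: income = £87,100 + £60,000 × 266/6,650 = £89,500.

£89,500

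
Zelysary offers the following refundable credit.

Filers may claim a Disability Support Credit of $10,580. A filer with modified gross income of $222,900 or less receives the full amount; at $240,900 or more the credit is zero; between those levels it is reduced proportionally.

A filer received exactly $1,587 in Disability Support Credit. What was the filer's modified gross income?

$1,587 is 1,587/10,580 of the full $10,580, so 8,993/10,580 of the $18,000 range has been used: income = $222,900 + $18,000 × 8,993/10,580 = $238,200.

$238,200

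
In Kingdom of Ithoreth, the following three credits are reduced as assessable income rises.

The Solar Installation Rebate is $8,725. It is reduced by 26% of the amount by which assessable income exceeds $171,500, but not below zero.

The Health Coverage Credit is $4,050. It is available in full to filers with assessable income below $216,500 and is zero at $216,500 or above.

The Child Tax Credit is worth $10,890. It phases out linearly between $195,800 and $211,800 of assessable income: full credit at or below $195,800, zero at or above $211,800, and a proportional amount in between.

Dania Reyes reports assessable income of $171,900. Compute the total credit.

Solar Installation Rebate: 26% of the $400 excess over $171,500 is $104; credit = $8,725 − $104 = $8,621.
Health Coverage Credit: $171,900 is below the $216,500 cutoff, so the full $4,050 applies.
Child Tax Credit: $171,900 is at or below the $195,800 threshold, so the full $10,890 applies.
Total: $8,621 + $4,050 + $10,890 = $23,561.

$23,561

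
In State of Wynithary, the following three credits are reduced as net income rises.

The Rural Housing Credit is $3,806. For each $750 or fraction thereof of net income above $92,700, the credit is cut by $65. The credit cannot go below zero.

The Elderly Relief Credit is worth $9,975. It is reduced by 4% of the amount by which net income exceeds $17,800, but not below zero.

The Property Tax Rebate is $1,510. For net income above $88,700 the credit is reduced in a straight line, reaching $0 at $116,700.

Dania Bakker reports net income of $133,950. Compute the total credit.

Rural Housing Credit: income exceeds $92,700 by $41,250, which is 55 full-or-partial $750 increments; reduction = 55 × $65 = $3,575, leaving $231.
Elderly Relief Credit: 4% of the $116,150 excess over $17,800 is $4,646; credit = $9,975 − $4,646 = $5,329.
Property Tax Rebate: $133,950 is at or above $116,700, so the credit is $0.
Total: $231 + $5,329 + $0 = $5,560.

$5,560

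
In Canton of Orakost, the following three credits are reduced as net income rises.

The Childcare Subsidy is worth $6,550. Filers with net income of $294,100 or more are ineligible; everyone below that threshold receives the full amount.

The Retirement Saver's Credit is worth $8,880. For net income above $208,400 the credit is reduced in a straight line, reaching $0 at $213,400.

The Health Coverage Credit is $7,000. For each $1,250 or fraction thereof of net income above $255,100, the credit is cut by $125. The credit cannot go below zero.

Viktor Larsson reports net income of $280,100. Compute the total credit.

Childcare Subsidy: $280,100 is below the $294,100 cutoff, so the full $6,550 applies.
Retirement Saver's Credit: $280,100 is at or above $213,400, so the credit is $0.
Health Coverage Credit: income exceeds $255,100 by $25,000, which is 20 full-or-partial $1,250 increments; reduction = 20 × $125 = $2,500, leaving $4,500.
Total: $6,550 + $0 + $4,500 = $11,050.

$11,050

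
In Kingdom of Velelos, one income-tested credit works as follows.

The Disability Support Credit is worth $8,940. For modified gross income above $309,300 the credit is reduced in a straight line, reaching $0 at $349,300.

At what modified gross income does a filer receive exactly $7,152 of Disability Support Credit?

$7,152 is 7,152/8,940 of the full $8,940, so 1,788/8,940 of the $40,000 range has been used: income = $309,300 + $40,000 × 1,788/8,940 = $317,300.

$317,300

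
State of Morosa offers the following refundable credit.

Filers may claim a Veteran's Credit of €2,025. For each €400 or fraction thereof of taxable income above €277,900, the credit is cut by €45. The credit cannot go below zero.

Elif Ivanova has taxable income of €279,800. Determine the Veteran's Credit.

Veteran's Credit: income exceeds €277,900 by €1,900, which is 5 full-or-partial €400 increments; reduction = 5 × €45 = €225, leaving €1,800.

€1,800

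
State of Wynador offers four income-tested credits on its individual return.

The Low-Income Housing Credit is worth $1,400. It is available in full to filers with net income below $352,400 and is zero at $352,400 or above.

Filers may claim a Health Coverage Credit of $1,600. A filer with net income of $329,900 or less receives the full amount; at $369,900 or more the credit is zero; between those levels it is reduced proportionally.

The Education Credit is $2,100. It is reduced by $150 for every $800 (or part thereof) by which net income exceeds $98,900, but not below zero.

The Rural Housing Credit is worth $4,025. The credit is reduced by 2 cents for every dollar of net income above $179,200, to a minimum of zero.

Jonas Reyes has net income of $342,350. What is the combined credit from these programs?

$3,264

Low-Income Housing Credit: $342,350 is below the $352,400 cutoff, so the full $1,400 applies.
Health Coverage Credit: $342,350 is $12,450 into a $40,000 phase-out range, leaving 27,550/40,000 of the credit: $1,600 × 27,550/40,000 = $1,102.
Education Credit: income exceeds $98,900 by $243,450 → 305 increments × $150 = $45,750 ≥ base, so the credit is $0.
Rural Housing Credit: 2% of the $163,150 excess over $179,200 is $3,263; credit = $4,025 − $3,263 = $762.
Total: $1,400 + $1,102 + $0 + $762 = $3,264.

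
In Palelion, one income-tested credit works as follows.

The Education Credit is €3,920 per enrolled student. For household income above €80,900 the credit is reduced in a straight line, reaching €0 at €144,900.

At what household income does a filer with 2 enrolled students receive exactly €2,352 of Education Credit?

Full credit = 2 × €3,920 = €7,840.
€2,352 is 2,352/7,840 of the full €7,840, so 5,488/7,840 of the €64,000 range has been used: income = €80,900 + €64,000 × 5,488/7,840 = €125,700.

€125,700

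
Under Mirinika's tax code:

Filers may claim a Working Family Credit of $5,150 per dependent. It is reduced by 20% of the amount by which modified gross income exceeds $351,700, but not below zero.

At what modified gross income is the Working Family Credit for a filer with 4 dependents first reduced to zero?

Full credit = 4 × $5,150 = $20,600.
The credit falls by 20% of each dollar above $351,700, so it reaches zero when the excess is $20,600 / 20% = $103,000: income = $351,700 + $103,000 = $454,700.

$454,700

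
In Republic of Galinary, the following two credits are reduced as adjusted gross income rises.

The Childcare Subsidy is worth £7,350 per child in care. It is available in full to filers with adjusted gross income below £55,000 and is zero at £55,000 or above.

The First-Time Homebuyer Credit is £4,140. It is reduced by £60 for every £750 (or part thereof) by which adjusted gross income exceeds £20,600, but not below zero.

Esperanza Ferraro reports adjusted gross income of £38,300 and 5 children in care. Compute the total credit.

£39,450

Childcare Subsidy: base = 5 × £7,350 = £36,750. £38,300 is below the £55,000 cutoff, so the full £36,750 applies.
First-Time Homebuyer Credit: income exceeds £20,600 by £17,700, which is 24 full-or-partial £750 increments; reduction = 24 × £60 = £1,440, leaving £2,700.
Total: £36,750 + £2,700 = £39,450.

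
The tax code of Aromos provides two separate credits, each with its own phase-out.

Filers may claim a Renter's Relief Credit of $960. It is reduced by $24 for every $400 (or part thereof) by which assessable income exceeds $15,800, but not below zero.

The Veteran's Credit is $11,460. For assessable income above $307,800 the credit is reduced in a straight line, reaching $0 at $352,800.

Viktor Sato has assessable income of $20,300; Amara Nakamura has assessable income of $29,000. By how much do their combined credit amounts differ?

Viktor ($20,300): Renter's Relief Credit: income exceeds $15,800 by $4,500, which is 12 full-or-partial $400 increments; reduction = 12 × $24 = $288, leaving $672. Veteran's Credit: $20,300 is at or below the $307,800 threshold, so the full $11,460 applies. total $672 + $11,460 = $12,132
Amara ($29,000): Renter's Relief Credit: income exceeds $15,800 by $13,200, which is 33 full-or-partial $400 increments; reduction = 33 × $24 = $792, leaving $168. Veteran's Credit: $29,000 is at or below the $307,800 threshold, so the full $11,460 applies. total $168 + $11,460 = $11,628
Difference: |$12,132 − $11,628| = $504.

$504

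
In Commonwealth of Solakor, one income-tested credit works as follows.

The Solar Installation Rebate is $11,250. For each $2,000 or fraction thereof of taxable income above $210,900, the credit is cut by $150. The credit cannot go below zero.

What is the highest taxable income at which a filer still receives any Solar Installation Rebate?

After 74 increments the reduction is 74 × $150 = $11,100, leaving $150; one more increment wipes it out. Increment 74 ends at excess 74 × $2,000 = $148,000, so the highest qualifying income is $210,900 + $148,000 = $358,900.

$358,900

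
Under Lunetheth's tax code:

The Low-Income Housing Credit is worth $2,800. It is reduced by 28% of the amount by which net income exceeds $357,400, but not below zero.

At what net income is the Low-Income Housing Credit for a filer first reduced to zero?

The credit falls by 28% of each dollar above $357,400, so it reaches zero when the excess is $2,800 / 28% = $10,000: income = $357,400 + $10,000 = $367,400.

$367,400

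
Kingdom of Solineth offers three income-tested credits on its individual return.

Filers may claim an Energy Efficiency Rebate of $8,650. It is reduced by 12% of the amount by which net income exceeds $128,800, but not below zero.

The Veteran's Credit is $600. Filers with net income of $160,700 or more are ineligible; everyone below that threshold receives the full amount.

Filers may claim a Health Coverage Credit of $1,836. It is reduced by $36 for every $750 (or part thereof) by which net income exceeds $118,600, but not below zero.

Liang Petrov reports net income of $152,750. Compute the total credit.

Energy Efficiency Rebate: 12% of the $23,950 excess over $128,800 is $2,874; credit = $8,650 − $2,874 = $5,776.
Veteran's Credit: $152,750 is below the $160,700 cutoff, so the full $600 applies.
Health Coverage Credit: income exceeds $118,600 by $34,150, which is 46 full-or-partial $750 increments; reduction = 46 × $36 = $1,656, leaving $180.
Total: $5,776 + $600 + $180 = $6,556.

$6,556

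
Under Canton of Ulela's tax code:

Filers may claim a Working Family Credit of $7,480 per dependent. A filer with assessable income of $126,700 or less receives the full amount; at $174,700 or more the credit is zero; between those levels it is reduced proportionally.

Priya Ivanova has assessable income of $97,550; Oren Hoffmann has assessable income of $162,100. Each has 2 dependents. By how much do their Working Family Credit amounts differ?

$11,033

Priya ($97,550): Working Family Credit: base = 2 × $7,480 = $14,960. $97,550 is at or below the $126,700 threshold, so the full $14,960 applies.
Oren ($162,100): Working Family Credit: base = 2 × $7,480 = $14,960. $162,100 is $35,400 into a $48,000 phase-out range, leaving 12,600/48,000 of the credit: $14,960 × 12,600/48,000 = $3,927.
Difference: |$14,960 − $3,927| = $11,033.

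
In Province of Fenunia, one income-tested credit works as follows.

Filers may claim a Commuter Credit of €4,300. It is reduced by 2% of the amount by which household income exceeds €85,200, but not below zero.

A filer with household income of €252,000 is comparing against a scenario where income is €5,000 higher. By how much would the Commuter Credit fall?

At €252,000 — 2% of the €166,800 excess over €85,200 is €3,336; credit = €4,300 − €3,336 = €964.
At €257,000 — 2% of the €171,800 excess over €85,200 is €3,436; credit = €4,300 − €3,436 = €864.
Lost: €964 − €864 = €100.

€100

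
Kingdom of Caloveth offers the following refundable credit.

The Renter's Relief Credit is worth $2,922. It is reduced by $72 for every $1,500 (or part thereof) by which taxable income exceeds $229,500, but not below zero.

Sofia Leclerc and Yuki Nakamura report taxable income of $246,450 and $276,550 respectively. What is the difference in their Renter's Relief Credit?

$1,440

Sofia ($246,450): Renter's Relief Credit: income exceeds $229,500 by $16,950, which is 12 full-or-partial $1,500 increments; reduction = 12 × $72 = $864, leaving $2,058.
Yuki ($276,550): Renter's Relief Credit: income exceeds $229,500 by $47,050, which is 32 full-or-partial $1,500 increments; reduction = 32 × $72 = $2,304, leaving $618.
Difference: |$2,058 − $618| = $1,440.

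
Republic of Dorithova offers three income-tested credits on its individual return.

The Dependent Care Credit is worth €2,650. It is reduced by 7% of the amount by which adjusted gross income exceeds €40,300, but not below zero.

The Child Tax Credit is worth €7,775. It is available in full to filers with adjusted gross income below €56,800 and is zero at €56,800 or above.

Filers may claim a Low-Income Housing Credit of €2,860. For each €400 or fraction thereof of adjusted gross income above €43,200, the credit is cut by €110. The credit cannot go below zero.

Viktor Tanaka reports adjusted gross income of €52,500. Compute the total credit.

€9,791

Dependent Care Credit: 7% of the €12,200 excess over €40,300 is €854; credit = €2,650 − €854 = €1,796.
Child Tax Credit: €52,500 is below the €56,800 cutoff, so the full €7,775 applies.
Low-Income Housing Credit: income exceeds €43,200 by €9,300, which is 24 full-or-partial €400 increments; reduction = 24 × €110 = €2,640, leaving €220.
Total: €1,796 + €7,775 + €220 = €9,791.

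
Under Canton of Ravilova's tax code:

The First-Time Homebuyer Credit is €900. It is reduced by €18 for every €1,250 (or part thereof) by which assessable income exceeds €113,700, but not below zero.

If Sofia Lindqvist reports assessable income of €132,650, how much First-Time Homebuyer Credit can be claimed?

First-Time Homebuyer Credit: income exceeds €113,700 by €18,950, which is 16 full-or-partial €1,250 increments; reduction = 16 × €18 = €288, leaving €612.

€612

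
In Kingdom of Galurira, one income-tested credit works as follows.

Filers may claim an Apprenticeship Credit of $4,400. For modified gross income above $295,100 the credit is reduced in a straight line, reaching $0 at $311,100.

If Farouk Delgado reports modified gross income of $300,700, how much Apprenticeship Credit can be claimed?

Apprenticeship Credit: $300,700 is $5,600 into a $16,000 phase-out range, leaving 10,400/16,000 of the credit: $4,400 × 10,400/16,000 = $2,860.

$2,860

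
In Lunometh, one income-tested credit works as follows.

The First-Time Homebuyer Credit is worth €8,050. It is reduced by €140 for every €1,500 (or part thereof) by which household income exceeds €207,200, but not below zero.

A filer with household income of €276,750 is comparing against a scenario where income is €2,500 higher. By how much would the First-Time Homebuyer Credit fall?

At €276,750 — income exceeds €207,200 by €69,550, which is 47 full-or-partial €1,500 increments; reduction = 47 × €140 = €6,580, leaving €1,470.
At €279,250 — income exceeds €207,200 by €72,050, which is 49 full-or-partial €1,500 increments; reduction = 49 × €140 = €6,860, leaving €1,190.
Lost: €1,470 − €1,190 = €280.

€280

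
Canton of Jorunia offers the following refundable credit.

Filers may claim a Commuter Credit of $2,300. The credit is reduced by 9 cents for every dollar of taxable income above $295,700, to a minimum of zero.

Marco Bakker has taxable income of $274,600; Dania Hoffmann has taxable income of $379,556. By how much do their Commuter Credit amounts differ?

Marco ($274,600): Commuter Credit: $274,600 is at or below the $295,700 threshold, so the full $2,300 applies.
Dania ($379,556): Commuter Credit: 9% of the $83,856 excess over $295,700 is $7,547.04 ≥ base, so the credit is $0.
Difference: |$2,300 − $0| = $2,300.

$2,300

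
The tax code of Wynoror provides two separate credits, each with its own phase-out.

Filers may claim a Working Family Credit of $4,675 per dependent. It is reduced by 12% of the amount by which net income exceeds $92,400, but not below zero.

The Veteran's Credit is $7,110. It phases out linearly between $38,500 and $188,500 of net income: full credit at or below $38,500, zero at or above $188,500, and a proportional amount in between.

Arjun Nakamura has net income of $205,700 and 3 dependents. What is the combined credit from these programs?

Working Family Credit: base = 3 × $4,675 = $14,025. 12% of the $113,300 excess over $92,400 is $13,596; credit = $14,025 − $13,596 = $429.
Veteran's Credit: $205,700 is at or above $188,500, so the credit is $0.
Total: $429 + $0 = $429.

$429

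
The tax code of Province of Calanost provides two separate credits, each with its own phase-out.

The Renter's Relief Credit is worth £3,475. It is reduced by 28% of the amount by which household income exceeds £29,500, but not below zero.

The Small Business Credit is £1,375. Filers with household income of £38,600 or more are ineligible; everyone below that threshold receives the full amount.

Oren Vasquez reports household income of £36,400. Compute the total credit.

Renter's Relief Credit: 28% of the £6,900 excess over £29,500 is £1,932; credit = £3,475 − £1,932 = £1,543.
Small Business Credit: £36,400 is below the £38,600 cutoff, so the full £1,375 applies.
Total: £1,543 + £1,375 = £2,918.

£2,918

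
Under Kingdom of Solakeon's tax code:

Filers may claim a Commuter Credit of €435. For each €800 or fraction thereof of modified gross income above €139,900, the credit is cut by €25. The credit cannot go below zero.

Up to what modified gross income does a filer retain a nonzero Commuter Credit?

€153,500

After 17 increments the reduction is 17 × €25 = €425, leaving €10; one more increment wipes it out. Increment 17 ends at excess 17 × €800 = €13,600, so the highest qualifying income is €139,900 + €13,600 = €153,500.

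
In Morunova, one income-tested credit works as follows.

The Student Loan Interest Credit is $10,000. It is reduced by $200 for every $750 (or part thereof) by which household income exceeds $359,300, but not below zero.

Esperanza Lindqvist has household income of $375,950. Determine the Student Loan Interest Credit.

Student Loan Interest Credit: income exceeds $359,300 by $16,650, which is 23 full-or-partial $750 increments; reduction = 23 × $200 = $4,600, leaving $5,400.

$5,400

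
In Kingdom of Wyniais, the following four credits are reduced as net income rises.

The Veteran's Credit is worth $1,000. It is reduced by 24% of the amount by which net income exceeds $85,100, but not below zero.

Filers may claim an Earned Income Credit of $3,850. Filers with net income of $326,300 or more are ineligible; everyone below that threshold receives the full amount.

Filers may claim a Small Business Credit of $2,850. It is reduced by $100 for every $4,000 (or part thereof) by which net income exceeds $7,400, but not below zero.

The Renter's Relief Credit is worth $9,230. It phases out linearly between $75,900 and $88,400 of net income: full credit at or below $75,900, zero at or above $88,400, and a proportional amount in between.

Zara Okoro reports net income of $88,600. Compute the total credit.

$4,760

Veteran's Credit: 24% of the $3,500 excess over $85,100 is $840; credit = $1,000 − $840 = $160.
Earned Income Credit: $88,600 is below the $326,300 cutoff, so the full $3,850 applies.
Small Business Credit: income exceeds $7,400 by $81,200, which is 21 full-or-partial $4,000 increments; reduction = 21 × $100 = $2,100, leaving $750.
Renter's Relief Credit: $88,600 is at or above $88,400, so the credit is $0.
Total: $160 + $3,850 + $750 + $0 = $4,760.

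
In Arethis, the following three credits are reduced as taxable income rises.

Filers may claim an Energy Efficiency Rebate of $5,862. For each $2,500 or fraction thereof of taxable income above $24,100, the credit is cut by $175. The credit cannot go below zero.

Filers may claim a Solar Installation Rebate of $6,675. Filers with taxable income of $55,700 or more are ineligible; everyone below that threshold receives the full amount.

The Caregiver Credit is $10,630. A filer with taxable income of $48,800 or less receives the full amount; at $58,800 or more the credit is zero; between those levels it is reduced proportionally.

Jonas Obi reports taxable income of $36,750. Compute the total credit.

$22,117

Energy Efficiency Rebate: income exceeds $24,100 by $12,650, which is 6 full-or-partial $2,500 increments; reduction = 6 × $175 = $1,050, leaving $4,812.
Solar Installation Rebate: $36,750 is below the $55,700 cutoff, so the full $6,675 applies.
Caregiver Credit: $36,750 is at or below the $48,800 threshold, so the full $10,630 applies.
Total: $4,812 + $6,675 + $10,630 = $22,117.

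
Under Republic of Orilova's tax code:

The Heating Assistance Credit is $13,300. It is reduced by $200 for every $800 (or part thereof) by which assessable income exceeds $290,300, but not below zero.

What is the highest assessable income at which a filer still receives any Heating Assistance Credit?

$343,100

After 66 increments the reduction is 66 × $200 = $13,200, leaving $100; one more increment wipes it out. Increment 66 ends at excess 66 × $800 = $52,800, so the highest qualifying income is $290,300 + $52,800 = $343,100.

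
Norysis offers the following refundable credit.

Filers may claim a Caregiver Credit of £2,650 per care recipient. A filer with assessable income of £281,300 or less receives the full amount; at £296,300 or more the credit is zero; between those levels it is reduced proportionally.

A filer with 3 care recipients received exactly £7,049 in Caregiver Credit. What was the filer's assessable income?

£283,000

Full credit = 3 × £2,650 = £7,950.
£7,049 is 7,049/7,950 of the full £7,950, so 901/7,950 of the £15,000 range has been used: income = £281,300 + £15,000 × 901/7,950 = £283,000.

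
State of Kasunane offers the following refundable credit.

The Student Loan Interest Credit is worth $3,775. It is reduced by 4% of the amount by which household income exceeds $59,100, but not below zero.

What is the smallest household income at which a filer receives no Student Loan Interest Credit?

$153,475

The credit falls by 4% of each dollar above $59,100, so it reaches zero when the excess is $3,775 / 4% = $94,375: income = $59,100 + $94,375 = $153,475.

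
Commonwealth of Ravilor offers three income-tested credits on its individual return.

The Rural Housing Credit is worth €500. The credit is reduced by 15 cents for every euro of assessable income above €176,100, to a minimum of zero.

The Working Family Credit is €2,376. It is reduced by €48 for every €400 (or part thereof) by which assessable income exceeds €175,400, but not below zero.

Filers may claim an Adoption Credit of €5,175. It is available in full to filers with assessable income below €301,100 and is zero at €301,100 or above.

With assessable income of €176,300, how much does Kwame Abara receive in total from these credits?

€7,877

Rural Housing Credit: 15% of the €200 excess over €176,100 is €30; credit = €500 − €30 = €470.
Working Family Credit: income exceeds €175,400 by €900, which is 3 full-or-partial €400 increments; reduction = 3 × €48 = €144, leaving €2,232.
Adoption Credit: €176,300 is below the €301,100 cutoff, so the full €5,175 applies.
Total: €470 + €2,232 + €5,175 = €7,877.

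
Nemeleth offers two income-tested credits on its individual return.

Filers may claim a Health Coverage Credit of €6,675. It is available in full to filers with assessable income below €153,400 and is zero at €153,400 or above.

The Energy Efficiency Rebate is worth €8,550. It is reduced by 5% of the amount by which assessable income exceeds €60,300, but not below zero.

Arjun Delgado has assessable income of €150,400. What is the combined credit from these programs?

Health Coverage Credit: €150,400 is below the €153,400 cutoff, so the full €6,675 applies.
Energy Efficiency Rebate: 5% of the €90,100 excess over €60,300 is €4,505; credit = €8,550 − €4,505 = €4,045.
Total: €6,675 + €4,045 = €10,720.

€10,720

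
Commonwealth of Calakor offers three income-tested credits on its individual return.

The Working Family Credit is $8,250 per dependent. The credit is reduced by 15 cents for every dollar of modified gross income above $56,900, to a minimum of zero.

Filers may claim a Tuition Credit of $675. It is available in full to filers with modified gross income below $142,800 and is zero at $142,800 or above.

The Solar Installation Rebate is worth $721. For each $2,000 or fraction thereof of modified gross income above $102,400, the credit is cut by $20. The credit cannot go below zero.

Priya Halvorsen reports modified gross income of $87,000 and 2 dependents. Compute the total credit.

Working Family Credit: base = 2 × $8,250 = $16,500. 15% of the $30,100 excess over $56,900 is $4,515; credit = $16,500 − $4,515 = $11,985.
Tuition Credit: $87,000 is below the $142,800 cutoff, so the full $675 applies.
Solar Installation Rebate: $87,000 is at or below the $102,400 threshold, so the full $721 applies.
Total: $11,985 + $675 + $721 = $13,381.

$13,381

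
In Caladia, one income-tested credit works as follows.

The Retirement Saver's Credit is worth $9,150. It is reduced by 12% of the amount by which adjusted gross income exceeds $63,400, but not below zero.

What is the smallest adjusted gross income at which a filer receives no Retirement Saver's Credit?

$139,650

The credit falls by 12% of each dollar above $63,400, so it reaches zero when the excess is $9,150 / 12% = $76,250: income = $63,400 + $76,250 = $139,650.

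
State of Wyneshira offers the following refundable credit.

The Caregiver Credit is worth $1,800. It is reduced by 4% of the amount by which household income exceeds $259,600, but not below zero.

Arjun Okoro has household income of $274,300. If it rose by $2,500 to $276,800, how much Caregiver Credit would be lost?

$100

At $274,300 — 4% of the $14,700 excess over $259,600 is $588; credit = $1,800 − $588 = $1,212.
At $276,800 — 4% of the $17,200 excess over $259,600 is $688; credit = $1,800 − $688 = $1,112.
Lost: $1,212 − $1,112 = $100.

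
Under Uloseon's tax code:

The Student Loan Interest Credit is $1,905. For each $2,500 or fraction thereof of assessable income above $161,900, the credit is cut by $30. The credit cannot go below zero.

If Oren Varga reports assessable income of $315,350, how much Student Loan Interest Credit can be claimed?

Student Loan Interest Credit: income exceeds $161,900 by $153,450, which is 62 full-or-partial $2,500 increments; reduction = 62 × $30 = $1,860, leaving $45.

$45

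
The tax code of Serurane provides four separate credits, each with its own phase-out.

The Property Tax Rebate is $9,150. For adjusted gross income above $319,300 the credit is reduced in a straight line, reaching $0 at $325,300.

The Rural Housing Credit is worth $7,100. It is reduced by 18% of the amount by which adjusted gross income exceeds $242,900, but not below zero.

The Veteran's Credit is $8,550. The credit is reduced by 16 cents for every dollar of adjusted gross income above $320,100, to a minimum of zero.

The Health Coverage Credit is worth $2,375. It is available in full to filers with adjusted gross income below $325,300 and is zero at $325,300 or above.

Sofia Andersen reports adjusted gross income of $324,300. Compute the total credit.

$11,778

Property Tax Rebate: $324,300 is $5,000 into a $6,000 phase-out range, leaving 1,000/6,000 of the credit: $9,150 × 1,000/6,000 = $1,525.
Rural Housing Credit: 18% of the $81,400 excess over $242,900 is $14,652 ≥ base, so the credit is $0.
Veteran's Credit: 16% of the $4,200 excess over $320,100 is $672; credit = $8,550 − $672 = $7,878.
Health Coverage Credit: $324,300 is below the $325,300 cutoff, so the full $2,375 applies.
Total: $1,525 + $0 + $7,878 + $2,375 = $11,778.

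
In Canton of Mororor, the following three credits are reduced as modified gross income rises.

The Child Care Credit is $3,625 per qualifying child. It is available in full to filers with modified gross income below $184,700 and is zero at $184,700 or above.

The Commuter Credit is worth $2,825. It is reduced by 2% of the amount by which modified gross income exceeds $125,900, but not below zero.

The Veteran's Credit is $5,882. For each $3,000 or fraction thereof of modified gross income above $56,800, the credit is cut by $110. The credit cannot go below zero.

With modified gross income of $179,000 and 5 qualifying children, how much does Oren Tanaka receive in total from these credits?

$21,260

Child Care Credit: base = 5 × $3,625 = $18,125. $179,000 is below the $184,700 cutoff, so the full $18,125 applies.
Commuter Credit: 2% of the $53,100 excess over $125,900 is $1,062; credit = $2,825 − $1,062 = $1,763.
Veteran's Credit: income exceeds $56,800 by $122,200, which is 41 full-or-partial $3,000 increments; reduction = 41 × $110 = $4,510, leaving $1,372.
Total: $18,125 + $1,763 + $1,372 = $21,260.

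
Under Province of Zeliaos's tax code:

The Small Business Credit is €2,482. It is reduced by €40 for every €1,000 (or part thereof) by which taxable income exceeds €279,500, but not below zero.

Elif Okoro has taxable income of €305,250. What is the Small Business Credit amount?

€1,442

Small Business Credit: income exceeds €279,500 by €25,750, which is 26 full-or-partial €1,000 increments; reduction = 26 × €40 = €1,040, leaving €1,442.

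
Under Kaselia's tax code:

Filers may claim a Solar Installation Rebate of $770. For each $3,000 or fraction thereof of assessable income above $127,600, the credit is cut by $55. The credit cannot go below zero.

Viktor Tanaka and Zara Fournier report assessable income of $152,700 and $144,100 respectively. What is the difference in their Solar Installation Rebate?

Viktor ($152,700): Solar Installation Rebate: income exceeds $127,600 by $25,100, which is 9 full-or-partial $3,000 increments; reduction = 9 × $55 = $495, leaving $275.
Zara ($144,100): Solar Installation Rebate: income exceeds $127,600 by $16,500, which is 6 full-or-partial $3,000 increments; reduction = 6 × $55 = $330, leaving $440.
Difference: |$275 − $440| = $165.

$165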